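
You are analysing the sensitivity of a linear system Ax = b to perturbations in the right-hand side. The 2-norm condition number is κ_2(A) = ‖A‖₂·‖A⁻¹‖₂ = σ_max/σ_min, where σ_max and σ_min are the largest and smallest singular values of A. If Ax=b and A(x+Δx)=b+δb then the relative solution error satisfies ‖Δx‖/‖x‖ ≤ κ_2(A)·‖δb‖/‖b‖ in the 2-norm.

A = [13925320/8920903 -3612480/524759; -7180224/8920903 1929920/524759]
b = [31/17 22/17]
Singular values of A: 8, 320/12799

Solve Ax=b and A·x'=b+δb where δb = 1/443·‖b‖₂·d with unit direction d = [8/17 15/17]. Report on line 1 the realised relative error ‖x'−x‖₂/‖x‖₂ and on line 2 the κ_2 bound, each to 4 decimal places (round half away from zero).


0.0025
0.7223

largest singular value 8, smallest 320/12799
κ = σ_max/σ_min = 8/(320/12799) = 319.9750
worst-case relative error ≤ 319.9750 × 1/443 = 0.7223
solve Ax = b  →  x = [78.0701 17.4377]
2-norm of b is 2.2361; of x, 79.9938
re-solving with b+δb shifts x by Δx of norm 0.2019
dividing the unrounded norms, ‖Δx‖/‖x‖ = 0.0025
so the bound overstates the realised error by a factor of ≈ 286.1947 (computed from the unrounded values)


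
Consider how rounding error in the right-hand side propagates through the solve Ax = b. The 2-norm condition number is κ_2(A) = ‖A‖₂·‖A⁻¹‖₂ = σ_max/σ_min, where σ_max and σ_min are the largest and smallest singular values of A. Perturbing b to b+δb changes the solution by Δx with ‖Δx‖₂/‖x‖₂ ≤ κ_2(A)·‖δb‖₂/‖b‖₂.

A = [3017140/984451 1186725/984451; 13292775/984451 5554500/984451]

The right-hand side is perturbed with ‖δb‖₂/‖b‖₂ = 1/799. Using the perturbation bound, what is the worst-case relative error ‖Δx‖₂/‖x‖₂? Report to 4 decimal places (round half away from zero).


0.2774

AᵀA = [110530042225/576528121 46053084000/576528121; 46053084000/576528121 19191425625/576528121]; tr = 767582650/3411409, det = 3515625/3411409
solving λ² − 767582650/3411409·λ + 3515625/3411409 = 0 gives λ = 225, 15625/3411409
so κ_2 = √(225 / (15625/3411409)) = 221.6400
κ_2(A)·‖δb‖/‖b‖ = 0.2774


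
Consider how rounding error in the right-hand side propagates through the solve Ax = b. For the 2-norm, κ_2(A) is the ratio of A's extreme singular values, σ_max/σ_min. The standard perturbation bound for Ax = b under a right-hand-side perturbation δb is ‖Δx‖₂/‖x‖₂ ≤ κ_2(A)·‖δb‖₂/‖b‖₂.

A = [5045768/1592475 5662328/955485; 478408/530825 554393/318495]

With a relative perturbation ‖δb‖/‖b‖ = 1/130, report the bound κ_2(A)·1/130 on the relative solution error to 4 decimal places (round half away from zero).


2.1617

M = AᵀA = [44031428224/4057562601 247662622760/12172687803; 247662622760/12172687803 1393124910625/36518063409]. tr(M)=6191722369/126360081, det(M)=3841600/126360081
char-poly roots: 49 and 78400/126360081
so κ_2 = √(49 / (78400/126360081)) = 281.0250
perturbation bound = 281.0250·1/130 = 2.1617


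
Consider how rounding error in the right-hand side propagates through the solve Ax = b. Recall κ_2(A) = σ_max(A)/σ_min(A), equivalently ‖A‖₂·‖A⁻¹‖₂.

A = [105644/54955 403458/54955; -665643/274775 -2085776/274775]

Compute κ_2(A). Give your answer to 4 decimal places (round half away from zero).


form AᵀA = [858617089/89775625 2917901448/89775625; 2917901448/89775625 10011796036/89775625] with trace 17392661/143641 and determinant 1464100/143641
λ_max, λ_min = (17392661/143641 ± √301663437508521/20632736881)/2 = 121, 12100/143641
σ_max=√121=11, σ_min=√(12100/143641)=(110/379) → κ = 37.9000

37.9000


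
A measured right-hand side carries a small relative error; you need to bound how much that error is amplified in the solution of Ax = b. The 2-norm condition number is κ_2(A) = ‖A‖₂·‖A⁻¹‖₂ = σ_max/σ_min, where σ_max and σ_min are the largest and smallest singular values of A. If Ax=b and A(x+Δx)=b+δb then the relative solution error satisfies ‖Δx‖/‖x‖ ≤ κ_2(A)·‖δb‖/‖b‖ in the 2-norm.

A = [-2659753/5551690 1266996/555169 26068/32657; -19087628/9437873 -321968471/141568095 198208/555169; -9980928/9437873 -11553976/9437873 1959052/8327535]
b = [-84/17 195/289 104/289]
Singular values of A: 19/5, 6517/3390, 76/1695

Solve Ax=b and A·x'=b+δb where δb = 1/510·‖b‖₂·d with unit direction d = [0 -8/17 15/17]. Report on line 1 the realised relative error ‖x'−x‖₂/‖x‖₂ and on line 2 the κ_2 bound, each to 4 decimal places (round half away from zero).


0.0983
0.1662

σ_max = 19/5, σ_min = 76/1695
κ_2(A) = (19/5) / (76/1695) = 84.7500
worst-case relative error ≤ 84.7500 × 1/510 = 0.1662
solve Ax = b  →  x = [1.2484 -1.5606 -0.9792]
‖b‖ = 5.0000, ‖x‖ = 2.2255
with δb = [0.0000 -0.0046 0.0087], A·Δx = δb → ‖Δx‖ = 0.2187
dividing the unrounded norms, ‖Δx‖/‖x‖ = 0.0983
realised/bound (from unrounded values) ≈ 0.5912


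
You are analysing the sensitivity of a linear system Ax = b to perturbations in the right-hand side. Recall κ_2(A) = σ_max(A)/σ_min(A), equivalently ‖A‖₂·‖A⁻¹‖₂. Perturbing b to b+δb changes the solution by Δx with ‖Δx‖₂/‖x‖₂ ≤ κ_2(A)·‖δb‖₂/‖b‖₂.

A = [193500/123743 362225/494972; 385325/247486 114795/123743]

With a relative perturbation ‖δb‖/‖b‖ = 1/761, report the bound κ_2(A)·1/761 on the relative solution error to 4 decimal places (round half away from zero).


0.0264

AᵀA = [20860625/4284068 5545125/2142034; 5545125/2142034 23924825/17136272]; tr = 6315725/1008016, det = 390625/4032064
eigenvalues of AᵀA: λ = (tr ± √(tr²−4·det))/2 = 25/4, 15625/1008016
κ = σ_max/σ_min = (5/2)/(125/1004) = 20.0800
bound on ‖Δx‖/‖x‖: κ·ε = 20.0800·1/761 = 0.0264


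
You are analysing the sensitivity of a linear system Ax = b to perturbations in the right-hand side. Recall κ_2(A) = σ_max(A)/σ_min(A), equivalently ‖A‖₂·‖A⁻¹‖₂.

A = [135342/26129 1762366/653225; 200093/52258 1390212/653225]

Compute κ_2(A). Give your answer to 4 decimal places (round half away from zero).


76.8500

M = AᵀA = [113307036505/2730898564 75521596806/3413623205; 75521596806/3413623205 201544932916/17068116025]. tr(M)=12591196001/236236900, det(M)=28398241/59059225
char-poly roots: 5329/100 and 21316/2362369
κ = σ_max/σ_min = (73/10)/(146/1537) = 76.8500


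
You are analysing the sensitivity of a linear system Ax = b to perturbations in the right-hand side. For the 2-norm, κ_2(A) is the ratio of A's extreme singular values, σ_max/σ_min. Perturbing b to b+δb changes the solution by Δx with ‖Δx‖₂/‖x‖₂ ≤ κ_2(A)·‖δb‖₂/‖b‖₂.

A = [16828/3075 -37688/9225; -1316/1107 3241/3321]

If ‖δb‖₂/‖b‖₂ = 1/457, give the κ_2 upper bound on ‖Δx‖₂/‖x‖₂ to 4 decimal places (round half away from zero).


0.2216

M = AᵀA = [14289184/455625 -32145764/1366875; -32145764/1366875 72347569/4100625]. tr(M)=8038009/164025, det(M)=38416/164025
eigenvalues of AᵀA: λ = (tr ± √(tr²−4·det))/2 = 49, 784/164025
κ = σ_max/σ_min = 7/(28/405) = 101.2500
bound on ‖Δx‖/‖x‖: κ·ε = 101.2500·1/457 = 0.2216


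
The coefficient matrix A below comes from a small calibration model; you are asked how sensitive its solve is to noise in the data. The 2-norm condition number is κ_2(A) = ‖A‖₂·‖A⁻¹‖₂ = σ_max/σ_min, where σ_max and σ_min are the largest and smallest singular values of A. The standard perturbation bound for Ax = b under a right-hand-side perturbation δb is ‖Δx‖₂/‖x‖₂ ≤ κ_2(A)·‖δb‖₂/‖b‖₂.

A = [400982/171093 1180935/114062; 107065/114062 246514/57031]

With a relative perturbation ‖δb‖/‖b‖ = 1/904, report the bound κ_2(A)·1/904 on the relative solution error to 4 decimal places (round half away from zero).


M = AᵀA = [4416050209/692847684 545081600/19245769; 545081600/19245769 9690438361/76983076]. tr(M)=27254609/206082, det(M)=279841/1648656
solving λ² − 27254609/206082·λ + 279841/1648656 = 0 gives λ = 529/4, 529/412164
κ_2(A) = √(λ_max/λ_min) = √((529/4) / (529/412164)) = 321.0000
κ_2(A)·‖δb‖/‖b‖ = 0.3551

0.3551


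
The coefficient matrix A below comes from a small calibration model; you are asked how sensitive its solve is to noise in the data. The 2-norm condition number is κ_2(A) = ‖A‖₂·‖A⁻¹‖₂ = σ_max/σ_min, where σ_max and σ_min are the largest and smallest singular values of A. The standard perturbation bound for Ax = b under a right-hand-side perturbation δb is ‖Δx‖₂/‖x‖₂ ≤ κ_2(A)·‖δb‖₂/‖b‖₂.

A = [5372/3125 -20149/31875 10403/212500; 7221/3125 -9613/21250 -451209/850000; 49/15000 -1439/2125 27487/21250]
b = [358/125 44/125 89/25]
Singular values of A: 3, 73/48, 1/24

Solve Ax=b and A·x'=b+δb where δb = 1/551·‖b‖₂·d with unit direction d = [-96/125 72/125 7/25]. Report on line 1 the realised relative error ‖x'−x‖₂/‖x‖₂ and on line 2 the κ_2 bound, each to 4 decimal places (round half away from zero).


0.0083
0.1307

from the listed singular values, σ₁ = 3, σ_n = 1/24
κ = σ_max/σ_min = 3/(1/24) = 72.0000
κ_2(A)·‖δb‖/‖b‖ = 0.1307
solve Ax = b  →  x = [-6.0800 -21.7318 -8.6095]
‖b‖ = 4.5826, ‖x‖ = 24.1529
Δx = A⁻¹·δb where δb = 1/551·4.5826·d; ‖Δx‖ = 0.1996
relative error = 0.0083
so the bound overstates the realised error by a factor of ≈ 15.8118 (computed from the unrounded values)


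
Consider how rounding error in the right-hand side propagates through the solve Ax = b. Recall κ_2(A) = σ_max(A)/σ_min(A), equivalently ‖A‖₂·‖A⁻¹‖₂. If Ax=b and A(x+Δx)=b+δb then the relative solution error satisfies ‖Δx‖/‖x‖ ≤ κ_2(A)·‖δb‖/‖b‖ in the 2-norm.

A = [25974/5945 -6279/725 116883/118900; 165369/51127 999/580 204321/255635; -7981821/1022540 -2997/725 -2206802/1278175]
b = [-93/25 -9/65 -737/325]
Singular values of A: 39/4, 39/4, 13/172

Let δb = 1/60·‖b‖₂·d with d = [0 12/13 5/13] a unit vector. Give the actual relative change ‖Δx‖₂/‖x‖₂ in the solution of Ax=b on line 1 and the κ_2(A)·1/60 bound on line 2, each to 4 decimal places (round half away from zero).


0.0726
2.1500

largest singular value 39/4, smallest 13/172
κ_2(A) = (39/4) / (13/172) = 129.0000
worst-case relative error ≤ 129.0000 × 1/60 = 2.1500
solve Ax = b  →  x = [2.9147 0.4350 -12.9057]
‖b‖ = 4.3589, ‖x‖ = 13.2379
re-solving with b+δb shifts x by Δx of norm 0.9612
realised ‖Δx‖/‖x‖ = 0.0726
realised/bound (from unrounded values) ≈ 0.0338


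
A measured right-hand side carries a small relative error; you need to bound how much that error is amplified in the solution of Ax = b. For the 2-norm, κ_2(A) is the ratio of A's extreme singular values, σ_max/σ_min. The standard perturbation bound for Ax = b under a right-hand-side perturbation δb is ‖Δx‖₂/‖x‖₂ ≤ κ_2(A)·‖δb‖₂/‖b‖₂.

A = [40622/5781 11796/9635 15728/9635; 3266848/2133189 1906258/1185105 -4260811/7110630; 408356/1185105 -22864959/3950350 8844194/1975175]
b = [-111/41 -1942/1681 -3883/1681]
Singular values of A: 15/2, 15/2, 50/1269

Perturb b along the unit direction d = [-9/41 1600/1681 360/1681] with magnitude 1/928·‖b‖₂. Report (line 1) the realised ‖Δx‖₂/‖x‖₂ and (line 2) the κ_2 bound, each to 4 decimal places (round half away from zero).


0.0040
0.2051

from the listed singular values, σ₁ = 15/2, σ_n = 50/1269
condition number: (15/2) ÷ (50/1269) = 190.3500
bound on ‖Δx‖/‖x‖: κ·ε = 190.3500·1/928 = 0.2051
solve Ax = b  →  x = [6.7224 -14.4727 -19.7414]
2-norm of b is 3.7417; of x, 25.3846
re-solving with b+δb shifts x by Δx of norm 0.1023
dividing the unrounded norms, ‖Δx‖/‖x‖ = 0.0040
tightness: 0.0040 against a bound of 0.2051 (unrounded ratio ≈ 0.0197)


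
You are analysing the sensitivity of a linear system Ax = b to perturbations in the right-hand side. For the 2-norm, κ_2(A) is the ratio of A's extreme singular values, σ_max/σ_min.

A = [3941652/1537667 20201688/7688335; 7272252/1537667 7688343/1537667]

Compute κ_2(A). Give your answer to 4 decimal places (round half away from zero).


155.9500

form AᵀA = [236755258272/8181383401 1242857656404/40906917005; 1242857656404/40906917005 6525514360521/204534585025] with trace 14797141281/243204025 and determinant 37015056/243204025
char-poly roots: 1521/25 and 24336/9728161
κ_2(A) = √(λ_max/λ_min) = √((1521/25) / (24336/9728161)) = 155.9500


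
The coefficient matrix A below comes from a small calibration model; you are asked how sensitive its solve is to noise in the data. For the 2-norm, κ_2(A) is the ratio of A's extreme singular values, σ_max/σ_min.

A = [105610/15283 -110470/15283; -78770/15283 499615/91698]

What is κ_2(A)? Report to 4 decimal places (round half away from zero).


AᵀA = [17358185000/233570089 -54677546875/700710267; -54677546875/700710267 688945500625/8408523204]; tr = 1562235625/9998244, det = 390625/2499561
char-poly roots: 625/4 and 2500/2499561
κ_2(A) = √(λ_max/λ_min) = √((625/4) / (2500/2499561)) = 395.2500

395.2500


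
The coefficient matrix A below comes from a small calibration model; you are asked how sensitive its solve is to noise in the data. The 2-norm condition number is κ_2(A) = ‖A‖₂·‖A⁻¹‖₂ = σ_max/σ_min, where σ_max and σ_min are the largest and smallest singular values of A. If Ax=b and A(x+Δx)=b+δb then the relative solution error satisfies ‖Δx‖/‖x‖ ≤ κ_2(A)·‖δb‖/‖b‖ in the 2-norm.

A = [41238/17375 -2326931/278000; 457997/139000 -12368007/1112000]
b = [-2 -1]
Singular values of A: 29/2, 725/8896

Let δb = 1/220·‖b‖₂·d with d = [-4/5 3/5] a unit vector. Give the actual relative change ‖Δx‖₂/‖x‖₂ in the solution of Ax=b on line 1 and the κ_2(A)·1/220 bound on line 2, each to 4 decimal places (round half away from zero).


largest singular value 29/2, smallest 725/8896
condition number: (29/2) ÷ (725/8896) = 177.9200
κ_2(A)·‖δb‖/‖b‖ = 0.8087
solve Ax = b  →  x = [11.7409 3.5681]
‖b‖₂ = 2.2361 and ‖x‖₂ = 12.2711
with δb = [-0.0081 0.0061], A·Δx = δb → ‖Δx‖ = 0.1247
relative error = 0.0102
so the bound overstates the realised error by a factor of ≈ 79.5733 (computed from the unrounded values)

0.0102
0.8087


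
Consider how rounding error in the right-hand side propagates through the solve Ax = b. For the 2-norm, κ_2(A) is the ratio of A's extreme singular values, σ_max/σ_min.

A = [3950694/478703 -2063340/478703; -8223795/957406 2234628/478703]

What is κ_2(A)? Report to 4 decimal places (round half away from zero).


121.3750

AᵀA = [154652481009/1089924196 -20618532990/272481049; -20618532990/272481049 10999921824/272481049]; tr = 687377745/3771364, det = 2125764/942841
char-poly roots: 729/4 and 11664/942841
κ_2(A) = √(λ_max/λ_min) = √((729/4) / (11664/942841)) = 121.3750


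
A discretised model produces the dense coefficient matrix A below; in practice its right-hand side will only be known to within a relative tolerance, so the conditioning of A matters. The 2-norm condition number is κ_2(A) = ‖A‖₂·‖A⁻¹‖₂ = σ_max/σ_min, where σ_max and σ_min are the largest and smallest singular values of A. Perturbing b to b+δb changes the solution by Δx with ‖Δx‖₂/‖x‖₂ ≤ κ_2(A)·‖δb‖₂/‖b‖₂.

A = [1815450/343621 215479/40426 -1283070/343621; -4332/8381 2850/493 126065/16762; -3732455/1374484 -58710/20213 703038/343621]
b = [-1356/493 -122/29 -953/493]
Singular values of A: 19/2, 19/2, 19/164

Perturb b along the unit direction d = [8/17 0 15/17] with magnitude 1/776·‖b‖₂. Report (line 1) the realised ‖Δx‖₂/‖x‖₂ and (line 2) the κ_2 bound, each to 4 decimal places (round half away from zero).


σ_max = 19/2, σ_min = 19/164
κ_2(A) = (19/2) / (19/164) = 82.0000
bound on ‖Δx‖/‖x‖: κ·ε = 82.0000·1/776 = 0.1057
solve Ax = b  →  x = [-20.2360 11.8142 -11.0311]
2-norm of b is 5.3852; of x, 25.8990
with δb = [0.0033 0.0000 0.0061], A·Δx = δb → ‖Δx‖ = 0.0599
realised ‖Δx‖/‖x‖ = 0.0023
so the bound overstates the realised error by a factor of ≈ 45.6886 (computed from the unrounded values)

0.0023
0.1057


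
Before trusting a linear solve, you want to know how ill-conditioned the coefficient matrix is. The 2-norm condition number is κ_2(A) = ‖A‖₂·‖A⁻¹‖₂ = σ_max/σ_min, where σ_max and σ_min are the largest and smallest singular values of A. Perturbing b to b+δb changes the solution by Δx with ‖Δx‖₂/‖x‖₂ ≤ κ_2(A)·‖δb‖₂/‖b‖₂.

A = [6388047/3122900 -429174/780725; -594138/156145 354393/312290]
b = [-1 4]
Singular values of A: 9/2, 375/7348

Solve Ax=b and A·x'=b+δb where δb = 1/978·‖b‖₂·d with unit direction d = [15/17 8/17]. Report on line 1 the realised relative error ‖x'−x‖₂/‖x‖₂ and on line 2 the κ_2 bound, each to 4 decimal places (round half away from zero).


from the listed singular values, σ₁ = 9/2, σ_n = 375/7348
κ_2(A) = (9/2) / (375/7348) = 88.1760
κ_2(A)·‖δb‖/‖b‖ = 0.0902
solve Ax = b  →  x = [4.6332 19.0598]
‖b‖₂ = 4.1231 and ‖x‖₂ = 19.6148
δb = ε·‖b‖·d = [0.0037 0.0020]; solving A·Δx = δb gives ‖Δx‖ = 0.0826
dividing the unrounded norms, ‖Δx‖/‖x‖ = 0.0042
tightness: 0.0042 against a bound of 0.0902 (unrounded ratio ≈ 0.0467)

0.0042
0.0902


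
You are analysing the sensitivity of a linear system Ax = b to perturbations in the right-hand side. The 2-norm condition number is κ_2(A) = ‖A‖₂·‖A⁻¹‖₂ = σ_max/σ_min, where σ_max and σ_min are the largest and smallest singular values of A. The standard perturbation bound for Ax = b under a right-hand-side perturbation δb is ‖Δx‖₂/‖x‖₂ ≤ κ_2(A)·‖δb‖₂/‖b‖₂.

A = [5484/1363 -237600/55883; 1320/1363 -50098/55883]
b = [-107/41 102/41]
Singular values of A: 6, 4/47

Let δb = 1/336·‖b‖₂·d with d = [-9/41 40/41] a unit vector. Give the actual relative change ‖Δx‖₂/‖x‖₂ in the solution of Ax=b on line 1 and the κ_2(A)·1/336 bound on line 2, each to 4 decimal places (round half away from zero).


0.0036
0.2098

largest singular value 6, smallest 4/47
κ = σ_max/σ_min = 6/(4/47) = 70.5000
worst-case relative error ≤ 70.5000 × 1/336 = 0.2098
solve Ax = b  →  x = [25.2960 24.5517]
‖b‖₂ = 3.6056 and ‖x‖₂ = 35.2516
δb = ε·‖b‖·d = [-0.0024 0.0105]; solving A·Δx = δb gives ‖Δx‖ = 0.1261
dividing the unrounded norms, ‖Δx‖/‖x‖ = 0.0036
realised/bound (from unrounded values) ≈ 0.0170


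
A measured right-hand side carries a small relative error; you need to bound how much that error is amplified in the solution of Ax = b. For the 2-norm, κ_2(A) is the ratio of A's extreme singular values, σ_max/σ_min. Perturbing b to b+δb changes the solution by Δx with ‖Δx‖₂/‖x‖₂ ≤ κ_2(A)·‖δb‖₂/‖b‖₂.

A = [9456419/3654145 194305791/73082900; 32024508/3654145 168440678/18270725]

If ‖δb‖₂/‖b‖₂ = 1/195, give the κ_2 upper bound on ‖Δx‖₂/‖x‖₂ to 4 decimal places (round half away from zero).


form AᵀA = [44599718917825/534111027241 187314850674945/2136444108964; 187314850674945/2136444108964 786737491996369/8545776435856] with trace 1783986914009/10161446416 and determinant 197262025/635090401
solving λ² − 1783986914009/10161446416·λ + 197262025/635090401 = 0 gives λ = 2809/16, 1123600/635090401
σ_max=√(2809/16)=(53/4), σ_min=√(1123600/635090401)=(1060/25201) → κ = 315.0125
bound on ‖Δx‖/‖x‖: κ·ε = 315.0125·1/195 = 1.6154

1.6154


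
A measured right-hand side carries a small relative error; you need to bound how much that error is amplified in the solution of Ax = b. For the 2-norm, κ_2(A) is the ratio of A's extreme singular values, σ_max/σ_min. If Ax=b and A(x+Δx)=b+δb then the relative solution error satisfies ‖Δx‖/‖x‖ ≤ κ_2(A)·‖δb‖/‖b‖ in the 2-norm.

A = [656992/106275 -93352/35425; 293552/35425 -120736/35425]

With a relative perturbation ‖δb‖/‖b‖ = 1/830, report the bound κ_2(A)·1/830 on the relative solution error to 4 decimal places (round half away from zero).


form AᵀA = [3714441472/34751925 -20634880/463359; -20634880/463359 71667008/3861325] with trace 335341888/2673225 and determinant 39337984/66830625
λ_max, λ_min = (335341888/2673225 ± √179899770179584/11433811041)/2 = 3136/25, 12544/2673225
so κ_2 = √((3136/25) / (12544/2673225)) = 163.5000
κ_2(A)·‖δb‖/‖b‖ = 0.1970

0.1970


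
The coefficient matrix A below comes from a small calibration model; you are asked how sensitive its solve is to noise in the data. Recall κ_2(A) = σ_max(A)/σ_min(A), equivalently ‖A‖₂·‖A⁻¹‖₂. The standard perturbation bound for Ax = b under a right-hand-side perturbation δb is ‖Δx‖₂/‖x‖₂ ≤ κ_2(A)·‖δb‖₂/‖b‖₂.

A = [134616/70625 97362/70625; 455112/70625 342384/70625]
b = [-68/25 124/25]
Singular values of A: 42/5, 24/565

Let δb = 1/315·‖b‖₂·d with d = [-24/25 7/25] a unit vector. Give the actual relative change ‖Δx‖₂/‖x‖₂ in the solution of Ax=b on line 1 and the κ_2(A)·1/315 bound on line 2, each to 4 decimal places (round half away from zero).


0.0045
0.6278

from the listed singular values, σ₁ = 42/5, σ_n = 24/565
condition number: (42/5) ÷ (24/565) = 197.7500
worst-case relative error ≤ 197.7500 × 1/315 = 0.6278
solve Ax = b  →  x = [-56.1190 75.6190]
‖b‖₂ = 5.6569 and ‖x‖₂ = 94.1679
Δx = A⁻¹·δb where δb = 1/315·5.6569·d; ‖Δx‖ = 0.4228
relative error = 0.0045
so the bound overstates the realised error by a factor of ≈ 139.8322 (computed from the unrounded values)


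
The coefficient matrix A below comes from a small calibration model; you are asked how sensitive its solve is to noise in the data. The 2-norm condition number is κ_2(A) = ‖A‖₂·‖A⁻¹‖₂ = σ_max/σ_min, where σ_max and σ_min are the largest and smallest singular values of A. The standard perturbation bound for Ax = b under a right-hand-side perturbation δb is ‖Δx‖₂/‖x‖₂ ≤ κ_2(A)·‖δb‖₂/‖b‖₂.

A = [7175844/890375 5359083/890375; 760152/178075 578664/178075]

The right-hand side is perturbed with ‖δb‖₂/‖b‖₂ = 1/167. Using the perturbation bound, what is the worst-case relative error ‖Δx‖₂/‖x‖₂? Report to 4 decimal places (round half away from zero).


form AᵀA = [228160947024/2743140625 171116811468/2743140625; 171116811468/2743140625 128342807001/2743140625] with trace 14260150161/109725625 and determinant 675584064/2743140625
char-poly roots: 3249/25 and 207936/109725625
κ_2(A) = √(λ_max/λ_min) = √((3249/25) / (207936/109725625)) = 261.8750
κ_2(A)·‖δb‖/‖b‖ = 1.5681

1.5681


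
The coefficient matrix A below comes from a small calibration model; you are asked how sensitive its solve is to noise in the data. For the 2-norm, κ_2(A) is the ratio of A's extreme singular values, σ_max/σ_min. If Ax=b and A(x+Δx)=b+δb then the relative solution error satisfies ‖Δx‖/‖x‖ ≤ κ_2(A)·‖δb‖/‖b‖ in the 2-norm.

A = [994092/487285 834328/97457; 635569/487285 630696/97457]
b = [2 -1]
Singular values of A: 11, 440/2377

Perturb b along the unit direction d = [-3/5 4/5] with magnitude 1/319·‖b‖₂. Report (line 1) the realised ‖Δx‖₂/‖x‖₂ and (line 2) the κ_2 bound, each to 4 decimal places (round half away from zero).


largest singular value 11, smallest 440/2377
condition number: 11 ÷ (440/2377) = 59.4250
bound on ‖Δx‖/‖x‖: κ·ε = 59.4250·1/319 = 0.1863
solve Ax = b  →  x = [10.5610 -2.2830]
‖b‖₂ = 2.2361 and ‖x‖₂ = 10.8049
with δb = [-0.0042 0.0056], A·Δx = δb → ‖Δx‖ = 0.0379
realised ‖Δx‖/‖x‖ = 0.0035
tightness: 0.0035 against a bound of 0.1863 (unrounded ratio ≈ 0.0188)

0.0035
0.1863


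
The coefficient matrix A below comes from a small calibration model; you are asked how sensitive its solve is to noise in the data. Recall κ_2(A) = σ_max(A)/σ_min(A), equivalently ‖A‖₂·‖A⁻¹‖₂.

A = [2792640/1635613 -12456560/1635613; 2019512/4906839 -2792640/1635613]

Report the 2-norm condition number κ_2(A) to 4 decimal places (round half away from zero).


form AᵀA = [44180828224/14323063041 -21812380160/1591451449; -21812380160/1591451449 96945107200/1591451449] with trace 545322304/8520561 and determinant 409600/8520561
solving λ² − 545322304/8520561·λ + 409600/8520561 = 0 gives λ = 64, 6400/8520561
so κ_2 = √(64 / (6400/8520561)) = 291.9000

291.9000


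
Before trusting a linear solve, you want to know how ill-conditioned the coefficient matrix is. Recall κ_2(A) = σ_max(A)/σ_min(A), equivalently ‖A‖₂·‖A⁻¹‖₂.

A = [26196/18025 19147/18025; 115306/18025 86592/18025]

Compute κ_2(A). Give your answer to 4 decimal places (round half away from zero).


M = AᵀA = [13981704052/324900625 10486151964/324900625; 10486151964/324900625 7864782073/324900625]. tr(M)=174771889/2599205, det(M)=11303044/324900625
char-poly roots: 1681/25 and 6724/12996025
κ_2(A) = √(λ_max/λ_min) = √((1681/25) / (6724/12996025)) = 360.5000

360.5000


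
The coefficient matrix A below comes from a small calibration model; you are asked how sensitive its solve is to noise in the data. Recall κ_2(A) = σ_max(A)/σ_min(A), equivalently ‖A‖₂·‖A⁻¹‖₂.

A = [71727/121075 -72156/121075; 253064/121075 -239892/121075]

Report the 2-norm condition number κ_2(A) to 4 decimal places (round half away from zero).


M = AᵀA = [110697841/23454649 -105413700/23454649; -105413700/23454649 100407456/23454649]. tr(M)=251017/27889, det(M)=144/27889
solving λ² − 251017/27889·λ + 144/27889 = 0 gives λ = 9, 16/27889
σ_max=√9=3, σ_min=√(16/27889)=(4/167) → κ = 125.2500

125.2500


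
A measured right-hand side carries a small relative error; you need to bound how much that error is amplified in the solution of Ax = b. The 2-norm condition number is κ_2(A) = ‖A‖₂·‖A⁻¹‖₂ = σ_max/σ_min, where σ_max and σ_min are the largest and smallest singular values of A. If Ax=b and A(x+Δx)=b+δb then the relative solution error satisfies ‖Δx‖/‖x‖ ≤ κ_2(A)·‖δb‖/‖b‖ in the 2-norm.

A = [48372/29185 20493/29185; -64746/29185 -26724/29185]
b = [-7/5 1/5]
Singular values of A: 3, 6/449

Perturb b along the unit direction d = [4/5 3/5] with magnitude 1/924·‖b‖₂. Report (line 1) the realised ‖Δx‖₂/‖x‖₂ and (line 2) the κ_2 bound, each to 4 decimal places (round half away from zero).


largest singular value 3, smallest 6/449
κ_2(A) = 3 / (6/449) = 224.5000
worst-case relative error ≤ 224.5000 × 1/924 = 0.2430
solve Ax = b  →  x = [28.4744 -69.2051]
‖b‖ = 1.4142, ‖x‖ = 74.8341
Δx = A⁻¹·δb where δb = 1/924·1.4142·d; ‖Δx‖ = 0.1145
realised ‖Δx‖/‖x‖ = 0.0015
realised/bound (from unrounded values) ≈ 0.0063

0.0015
0.2430


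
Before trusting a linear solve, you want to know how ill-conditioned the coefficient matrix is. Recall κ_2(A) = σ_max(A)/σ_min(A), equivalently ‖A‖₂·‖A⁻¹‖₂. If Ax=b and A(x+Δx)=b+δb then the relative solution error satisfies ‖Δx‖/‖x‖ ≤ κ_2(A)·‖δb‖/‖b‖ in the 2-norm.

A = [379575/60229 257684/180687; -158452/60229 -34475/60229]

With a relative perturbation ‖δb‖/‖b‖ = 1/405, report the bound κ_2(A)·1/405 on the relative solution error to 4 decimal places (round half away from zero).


0.8370

form AᵀA = [1001090041/21464689 225243200/21464689; 225243200/21464689 456199849/193182201] with trace 5631178/114921 and determinant 2401/114921
char-poly roots: 49 and 49/114921
κ_2(A) = √(λ_max/λ_min) = √(49 / (49/114921)) = 339.0000
worst-case relative error ≤ 339.0000 × 1/405 = 0.8370


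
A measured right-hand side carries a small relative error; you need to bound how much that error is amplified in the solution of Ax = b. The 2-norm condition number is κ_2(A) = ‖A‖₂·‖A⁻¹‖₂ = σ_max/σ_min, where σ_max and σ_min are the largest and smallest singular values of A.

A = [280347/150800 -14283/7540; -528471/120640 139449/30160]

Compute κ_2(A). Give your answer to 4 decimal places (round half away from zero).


160.0000

form AᵀA = [48754739601/2152960000 -2559413619/107648000; -2559413619/107648000 5375169/215296] with trace 121886361/2560000 and determinant 22667121/256000000
eigenvalues of AᵀA: λ = (tr ± √(tr²−4·det))/2 = 4761/100, 4761/2560000
κ_2(A) = √(λ_max/λ_min) = √((4761/100) / (4761/2560000)) = 160.0000


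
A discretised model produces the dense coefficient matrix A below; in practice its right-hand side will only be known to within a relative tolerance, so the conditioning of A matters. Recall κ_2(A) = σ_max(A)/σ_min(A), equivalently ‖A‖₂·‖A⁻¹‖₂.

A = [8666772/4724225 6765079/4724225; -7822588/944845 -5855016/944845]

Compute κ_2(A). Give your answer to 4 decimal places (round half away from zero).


form AᵀA = [954750156064/13276800625 716041549548/13276800625; 716041549548/13276800625 537059252161/13276800625] with trace 59672376329/531072025 and determinant 126247696/531072025
char-poly roots: 2809/25 and 44944/21242881
σ_max=√(2809/25)=(53/5), σ_min=√(44944/21242881)=(212/4609) → κ = 230.4500

230.4500


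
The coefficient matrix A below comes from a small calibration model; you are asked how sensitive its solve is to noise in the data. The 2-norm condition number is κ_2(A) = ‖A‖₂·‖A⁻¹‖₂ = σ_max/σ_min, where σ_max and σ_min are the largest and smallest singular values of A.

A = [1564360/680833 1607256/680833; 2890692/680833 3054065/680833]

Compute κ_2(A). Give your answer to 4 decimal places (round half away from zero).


AᵀA = [37381738576/1603922401 39248056260/1603922401; 39248056260/1603922401 41213096449/1603922401]; tr = 93454025/1907161, det = 153664/1907161
solving λ² − 93454025/1907161·λ + 153664/1907161 = 0 gives λ = 49, 3136/1907161
κ_2(A) = √(λ_max/λ_min) = √(49 / (3136/1907161)) = 172.6250

172.6250


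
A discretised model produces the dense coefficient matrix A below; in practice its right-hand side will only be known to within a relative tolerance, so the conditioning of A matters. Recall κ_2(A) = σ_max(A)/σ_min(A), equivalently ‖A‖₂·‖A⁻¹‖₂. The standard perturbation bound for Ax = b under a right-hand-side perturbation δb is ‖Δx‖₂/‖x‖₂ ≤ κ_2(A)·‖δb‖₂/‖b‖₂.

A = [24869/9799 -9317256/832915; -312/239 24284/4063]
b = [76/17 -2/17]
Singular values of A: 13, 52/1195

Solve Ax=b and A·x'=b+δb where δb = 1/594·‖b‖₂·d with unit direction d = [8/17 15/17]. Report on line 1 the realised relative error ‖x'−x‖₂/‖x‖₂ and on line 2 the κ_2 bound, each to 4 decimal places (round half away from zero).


from the listed singular values, σ₁ = 13, σ_n = 52/1195
κ_2(A) = 13 / (52/1195) = 298.7500
perturbation bound = 298.7500·1/594 = 0.5029
solve Ax = b  →  x = [44.9081 9.7889]
2-norm of b is 4.4721; of x, 45.9626
re-solving with b+δb shifts x by Δx of norm 0.1730
realised ‖Δx‖/‖x‖ = 0.0038
realised/bound (from unrounded values) ≈ 0.0075

0.0038
0.5029


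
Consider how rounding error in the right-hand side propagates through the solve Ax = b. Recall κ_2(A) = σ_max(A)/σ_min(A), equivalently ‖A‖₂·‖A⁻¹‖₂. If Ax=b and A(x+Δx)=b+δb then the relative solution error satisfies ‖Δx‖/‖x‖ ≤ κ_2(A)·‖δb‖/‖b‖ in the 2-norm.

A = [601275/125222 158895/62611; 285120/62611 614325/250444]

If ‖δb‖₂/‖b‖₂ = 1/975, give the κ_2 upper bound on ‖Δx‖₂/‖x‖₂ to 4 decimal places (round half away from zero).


0.2605

form AᵀA = [48031425/1096772 12808125/548386; 12808125/548386 54651825/4387088] with trace 14516325/258064 and determinant 50625/1032256
λ_max, λ_min = (14516325/258064 ± √210710627015625/66597028096)/2 = 225/4, 225/258064
so κ_2 = √((225/4) / (225/258064)) = 254.0000
bound on ‖Δx‖/‖x‖: κ·ε = 254.0000·1/975 = 0.2605


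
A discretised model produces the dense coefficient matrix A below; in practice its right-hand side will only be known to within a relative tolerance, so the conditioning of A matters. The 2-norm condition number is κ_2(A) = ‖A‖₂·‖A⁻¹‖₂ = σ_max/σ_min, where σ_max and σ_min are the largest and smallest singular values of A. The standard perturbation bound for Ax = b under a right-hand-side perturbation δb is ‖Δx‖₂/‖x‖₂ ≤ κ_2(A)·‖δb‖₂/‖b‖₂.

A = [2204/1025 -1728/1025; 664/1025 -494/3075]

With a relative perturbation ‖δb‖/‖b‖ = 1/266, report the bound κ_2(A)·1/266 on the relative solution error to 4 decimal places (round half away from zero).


form AᵀA = [3152/625 -6992/1875; -6992/1875 16132/5625] with trace 356/45 and determinant 3136/5625
char-poly roots: 196/25 and 16/225
κ_2(A) = √(λ_max/λ_min) = √((196/25) / (16/225)) = 10.5000
κ_2(A)·‖δb‖/‖b‖ = 0.0395

0.0395


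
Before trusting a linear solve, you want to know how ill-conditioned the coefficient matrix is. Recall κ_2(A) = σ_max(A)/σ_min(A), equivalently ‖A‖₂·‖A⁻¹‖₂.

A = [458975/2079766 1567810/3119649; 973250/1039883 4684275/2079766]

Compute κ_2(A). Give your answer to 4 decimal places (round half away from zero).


234.1200

M = AᵀA = [2379250625/2573127076 4282123000/1929845307; 4282123000/1929845307 123327783025/23158143684]. tr(M)=428227925/68515218, det(M)=390625/548121744
solving λ² − 428227925/68515218·λ + 390625/548121744 = 0 gives λ = 25/4, 15625/137030436
so κ_2 = √((25/4) / (15625/137030436)) = 234.1200


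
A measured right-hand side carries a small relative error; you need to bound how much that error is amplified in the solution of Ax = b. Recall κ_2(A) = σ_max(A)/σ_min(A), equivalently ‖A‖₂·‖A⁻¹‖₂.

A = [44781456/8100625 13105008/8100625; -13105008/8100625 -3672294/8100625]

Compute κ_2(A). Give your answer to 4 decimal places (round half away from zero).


324.0250

M = AᵀA = [3483392057856/104992200625 1015978850208/104992200625; 1015978850208/104992200625 296363164644/104992200625]. tr(M)=6047608356/167987521, det(M)=2073600/167987521
solving λ² − 6047608356/167987521·λ + 2073600/167987521 = 0 gives λ = 36, 57600/167987521
σ_max=√36=6, σ_min=√(57600/167987521)=(240/12961) → κ = 324.0250


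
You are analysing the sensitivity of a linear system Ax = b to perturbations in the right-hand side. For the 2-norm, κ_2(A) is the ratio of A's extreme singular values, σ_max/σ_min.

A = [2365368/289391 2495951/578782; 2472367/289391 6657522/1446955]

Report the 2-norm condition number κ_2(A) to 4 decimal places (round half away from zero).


234.8000

M = AᵀA = [13921003993/99580441 37121812434/497902205; 37121812434/497902205 395998432321/9958044100]. tr(M)=6187193189/34456900, det(M)=20151121/34456900
eigenvalues of AᵀA: λ = (tr ± √(tr²−4·det))/2 = 4489/25, 4489/1378276
σ_max=√(4489/25)=(67/5), σ_min=√(4489/1378276)=(67/1174) → κ = 234.8000


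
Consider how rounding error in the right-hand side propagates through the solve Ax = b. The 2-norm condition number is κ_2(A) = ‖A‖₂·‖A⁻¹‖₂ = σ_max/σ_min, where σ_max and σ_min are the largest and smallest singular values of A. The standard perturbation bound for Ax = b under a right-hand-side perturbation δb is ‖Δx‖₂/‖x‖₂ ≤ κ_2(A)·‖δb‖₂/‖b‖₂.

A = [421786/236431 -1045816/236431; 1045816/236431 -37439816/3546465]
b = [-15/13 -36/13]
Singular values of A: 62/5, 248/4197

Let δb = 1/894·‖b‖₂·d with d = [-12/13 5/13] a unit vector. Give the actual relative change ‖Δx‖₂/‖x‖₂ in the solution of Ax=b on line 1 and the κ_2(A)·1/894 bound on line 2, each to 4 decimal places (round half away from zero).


0.2347
0.2347

largest singular value 62/5, smallest 248/4197
κ = σ_max/σ_min = (62/5)/(248/4197) = 209.8500
worst-case relative error ≤ 209.8500 × 1/894 = 0.2347
solve Ax = b  →  x = [-0.0931 0.2233]
‖b‖ = 3.0000, ‖x‖ = 0.2419
with δb = [-0.0031 0.0013], A·Δx = δb → ‖Δx‖ = 0.0568
realised ‖Δx‖/‖x‖ = 0.2347
realised/bound = 1 exactly: the bound is attained for this b and d


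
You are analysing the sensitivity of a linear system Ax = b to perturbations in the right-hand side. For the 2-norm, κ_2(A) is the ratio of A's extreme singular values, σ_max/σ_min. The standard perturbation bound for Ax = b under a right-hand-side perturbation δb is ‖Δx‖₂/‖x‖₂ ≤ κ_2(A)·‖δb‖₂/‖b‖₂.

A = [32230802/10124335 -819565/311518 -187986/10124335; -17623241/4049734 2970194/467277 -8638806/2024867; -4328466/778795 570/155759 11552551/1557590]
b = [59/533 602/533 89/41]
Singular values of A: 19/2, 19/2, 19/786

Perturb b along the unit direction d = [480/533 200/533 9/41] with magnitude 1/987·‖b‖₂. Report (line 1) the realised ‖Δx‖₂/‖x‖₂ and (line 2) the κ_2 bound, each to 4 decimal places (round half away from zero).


largest singular value 19/2, smallest 19/786
κ = σ_max/σ_min = (19/2)/(19/786) = 393.0000
worst-case relative error ≤ 393.0000 × 1/987 = 0.3982
solve Ax = b  →  x = [23.7808 28.6062 18.0987]
‖b‖ = 2.4495, ‖x‖ = 41.3691
Δx = A⁻¹·δb where δb = 1/987·2.4495·d; ‖Δx‖ = 0.1027
relative error = 0.0025
tightness: 0.0025 against a bound of 0.3982 (unrounded ratio ≈ 0.0062)

0.0025
0.3982


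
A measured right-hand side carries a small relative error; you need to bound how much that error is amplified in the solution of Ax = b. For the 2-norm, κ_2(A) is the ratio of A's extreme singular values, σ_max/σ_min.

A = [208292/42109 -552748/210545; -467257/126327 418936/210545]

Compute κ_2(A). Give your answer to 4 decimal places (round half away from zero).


M = AᵀA = [608799119425/15958510929 -108229947560/5319503643; -108229947560/5319503643 19241508944/1773167881]. tr(M)=2705787889/55219761, det(M)=960400/55219761
char-poly roots: 49 and 19600/55219761
κ = σ_max/σ_min = 7/(140/7431) = 371.5500

371.5500


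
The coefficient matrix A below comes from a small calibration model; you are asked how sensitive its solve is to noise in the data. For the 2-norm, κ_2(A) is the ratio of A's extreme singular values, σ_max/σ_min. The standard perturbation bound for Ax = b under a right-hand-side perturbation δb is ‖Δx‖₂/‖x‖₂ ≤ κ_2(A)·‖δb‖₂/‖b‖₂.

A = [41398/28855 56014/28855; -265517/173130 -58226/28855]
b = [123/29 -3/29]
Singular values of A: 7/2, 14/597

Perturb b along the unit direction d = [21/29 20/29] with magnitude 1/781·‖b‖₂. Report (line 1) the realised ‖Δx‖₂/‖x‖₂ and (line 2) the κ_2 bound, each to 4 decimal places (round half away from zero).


0.0018
0.1911

σ_max = 7/2, σ_min = 14/597
κ_2(A) = (7/2) / (14/597) = 149.2500
κ_2(A)·‖δb‖/‖b‖ = 0.1911
solve Ax = b  →  x = [-101.8286 77.4429]
‖b‖ = 4.2426, ‖x‖ = 127.9314
re-solving with b+δb shifts x by Δx of norm 0.2316
realised ‖Δx‖/‖x‖ = 0.0018
realised/bound (from unrounded values) ≈ 0.0095


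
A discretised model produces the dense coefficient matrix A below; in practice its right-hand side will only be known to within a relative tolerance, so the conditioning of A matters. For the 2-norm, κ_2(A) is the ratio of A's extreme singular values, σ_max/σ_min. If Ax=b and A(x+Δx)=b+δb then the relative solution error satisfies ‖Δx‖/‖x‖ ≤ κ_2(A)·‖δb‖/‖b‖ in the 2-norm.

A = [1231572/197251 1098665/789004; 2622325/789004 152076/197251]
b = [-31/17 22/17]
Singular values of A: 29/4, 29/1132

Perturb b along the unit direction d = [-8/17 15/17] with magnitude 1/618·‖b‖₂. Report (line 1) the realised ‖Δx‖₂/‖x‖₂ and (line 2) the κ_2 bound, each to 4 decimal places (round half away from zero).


0.0018
0.4579

σ_max = 29/4, σ_min = 29/1132
condition number: (29/4) ÷ (29/1132) = 283.0000
worst-case relative error ≤ 283.0000 × 1/618 = 0.4579
solve Ax = b  →  x = [-17.2717 76.1346]
‖b‖₂ = 2.2361 and ‖x‖₂ = 78.0691
re-solving with b+δb shifts x by Δx of norm 0.1412
relative error = 0.0018
so the bound overstates the realised error by a factor of ≈ 253.1233 (computed from the unrounded values)
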